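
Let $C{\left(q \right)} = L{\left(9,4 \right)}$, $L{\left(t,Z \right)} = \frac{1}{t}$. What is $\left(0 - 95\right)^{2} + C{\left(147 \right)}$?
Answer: $\frac{81226}{9} \approx 9025.1$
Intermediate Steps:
$C{\left(q \right)} = \frac{1}{9}$
$\left(0 - 95\right)^{2} + C{\left(147 \right)} = \left(0 - 95\right)^{2} + \frac{1}{9} = \left(-95\right)^{2} + \frac{1}{9} = 9025 + \frac{1}{9} = \frac{81226}{9}$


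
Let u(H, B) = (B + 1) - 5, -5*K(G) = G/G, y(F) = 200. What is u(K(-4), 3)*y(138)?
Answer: -200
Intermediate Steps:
K(G) = -1/5 (K(G) = -G/(5*G) = -1/5*1 = -1/5)
u(H, B) = -4 + B (u(H, B) = (1 + B) - 5 = -4 + B)
u(K(-4), 3)*y(138) = (-4 + 3)*200 = -1*200 = -200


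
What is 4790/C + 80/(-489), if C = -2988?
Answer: -430225/243522 ≈ -1.7667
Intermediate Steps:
4790/C + 80/(-489) = 4790/(-2988) + 80/(-489) = 4790*(-1/2988) + 80*(-1/489) = -2395/1494 - 80/489 = -430225/243522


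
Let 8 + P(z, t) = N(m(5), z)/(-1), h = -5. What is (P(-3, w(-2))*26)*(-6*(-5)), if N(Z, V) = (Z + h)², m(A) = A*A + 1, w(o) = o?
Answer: -350220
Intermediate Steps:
m(A) = 1 + A² (m(A) = A² + 1 = 1 + A²)
N(Z, V) = (-5 + Z)² (N(Z, V) = (Z - 5)² = (-5 + Z)²)
P(z, t) = -449 (P(z, t) = -8 + (-5 + (1 + 5²))²/(-1) = -8 + (-5 + (1 + 25))²*(-1) = -8 + (-5 + 26)²*(-1) = -8 + 21²*(-1) = -8 + 441*(-1) = -8 - 441 = -449)
(P(-3, w(-2))*26)*(-6*(-5)) = (-449*26)*(-6*(-5)) = -11674*30 = -350220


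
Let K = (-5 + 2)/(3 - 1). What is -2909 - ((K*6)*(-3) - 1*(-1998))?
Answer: -4934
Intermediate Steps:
K = -3/2 ≈ -1.5000
-2909 - ((K*6)*(-3) - 1*(-1998)) = -2909 - (-3/2*6*(-3) - 1*(-1998)) = -2909 - (-9*(-3) + 1998) = -2909 - (27 + 1998) = -2909 - 1*2025 = -2909 - 2025 = -4934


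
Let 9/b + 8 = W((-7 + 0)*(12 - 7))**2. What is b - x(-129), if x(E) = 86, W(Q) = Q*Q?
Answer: -129053053/1500617 ≈ -86.000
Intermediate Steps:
W(Q) = Q**2
b = 9/1500617 (b = 9/(-8 + (((-7 + 0)*(12 - 7))**2)**2) = 9/(-8 + ((-7*5)**2)**2) = 9/(-8 + ((-35)**2)**2) = 9/(-8 + 1225**2) = 9/(-8 + 1500625) = 9/1500617 ≈ 5.9975e-6)
b - x(-129) = 9/1500617 - 1*86 = 9/1500617 - 86 = -129053053/1500617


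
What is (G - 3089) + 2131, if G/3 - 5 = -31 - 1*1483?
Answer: -5485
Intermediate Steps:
G = -4527 (G = 15 + 3*(-31 - 1*1483) = 15 + 3*(-31 - 1483) = 15 + 3*(-1514) = 15 - 4542 = -4527)
(G - 3089) + 2131 = (-4527 - 3089) + 2131 = -7616 + 2131 = -5485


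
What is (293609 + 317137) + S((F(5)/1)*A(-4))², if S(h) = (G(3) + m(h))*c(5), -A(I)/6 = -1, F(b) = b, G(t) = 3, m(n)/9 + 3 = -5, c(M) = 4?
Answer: 686922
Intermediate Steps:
m(n) = -72 (m(n) = -27 + 9*(-5) = -27 - 45 = -72)
A(I) = 6 (A(I) = -6*(-1) = 6)
S(h) = -276 (S(h) = (3 - 72)*4 = -69*4 = -276)
(293609 + 317137) + S((F(5)/1)*A(-4))² = (293609 + 317137) + (-276)² = 610746 + 76176 = 686922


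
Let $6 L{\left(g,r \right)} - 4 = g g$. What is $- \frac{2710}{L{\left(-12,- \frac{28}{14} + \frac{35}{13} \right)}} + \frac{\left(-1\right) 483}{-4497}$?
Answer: $- \frac{6087478}{55463} \approx -109.76$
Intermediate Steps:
$L{\left(g,r \right)} = \frac{2}{3} + \frac{g^{2}}{6}$ ($L{\left(g,r \right)} = \frac{2}{3} + \frac{g g}{6} = \frac{2}{3} + \frac{g^{2}}{6}$)
$- \frac{2710}{L{\left(-12,- \frac{28}{14} + \frac{35}{13} \right)}} + \frac{\left(-1\right) 483}{-4497} = - \frac{2710}{\frac{2}{3} + \frac{\left(-12\right)^{2}}{6}} + \frac{\left(-1\right) 483}{-4497} = - \frac{2710}{\frac{2}{3} + \frac{1}{6} \cdot 144} - - \frac{161}{1499} = - \frac{2710}{\frac{2}{3} + 24} + \frac{161}{1499} = - \frac{2710}{\frac{74}{3}} + \frac{161}{1499} = \left(-2710\right) \frac{3}{74} + \frac{161}{1499} = - \frac{4065}{37} + \frac{161}{1499} = - \frac{6087478}{55463}$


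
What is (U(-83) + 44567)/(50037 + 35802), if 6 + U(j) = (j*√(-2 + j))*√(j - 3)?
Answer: 44561/85839 + 83*√7310/85839 ≈ 0.60179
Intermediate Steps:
U(j) = -6 + j*√(-3 + j)*√(-2 + j) (U(j) = -6 + (j*√(-2 + j))*√(j - 3) = -6 + (j*√(-2 + j))*√(-3 + j) = -6 + j*√(-3 + j)*√(-2 + j))
(U(-83) + 44567)/(50037 + 35802) = ((-6 - 83*√(-3 - 83)*√(-2 - 83)) + 44567)/(50037 + 35802) = ((-6 - 83*√(-86)*√(-85)) + 44567)/85839 = ((-6 - 83*I*√86*I*√85) + 44567)*(1/85839) = ((-6 + 83*√7310) + 44567)*(1/85839) = (44561 + 83*√7310)*(1/85839) = 44561/85839 + 83*√7310/85839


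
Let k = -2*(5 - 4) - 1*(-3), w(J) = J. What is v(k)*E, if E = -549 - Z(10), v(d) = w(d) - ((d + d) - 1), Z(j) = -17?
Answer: 0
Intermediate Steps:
k = 1 (k = -2*1 + 3 = -2 + 3 = 1)
v(d) = 1 - d (v(d) = d - ((d + d) - 1) = d - (2*d - 1) = d - (-1 + 2*d) = d + (1 - 2*d) = 1 - d)
E = -532 (E = -549 - 1*(-17) = -549 + 17 = -532)
v(k)*E = (1 - 1*1)*(-532) = (1 - 1)*(-532) = 0*(-532) = 0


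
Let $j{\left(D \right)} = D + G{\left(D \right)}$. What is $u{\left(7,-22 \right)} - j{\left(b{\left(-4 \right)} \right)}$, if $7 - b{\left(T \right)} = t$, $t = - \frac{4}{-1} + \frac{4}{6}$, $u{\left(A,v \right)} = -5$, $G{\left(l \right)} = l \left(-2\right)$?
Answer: $- \frac{8}{3} \approx -2.6667$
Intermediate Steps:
$G{\left(l \right)} = - 2 l$
$t = \frac{14}{3}$ ($t = \left(-4\right) \left(-1\right) + 4 \cdot \frac{1}{6} = 4 + \frac{2}{3} = \frac{14}{3} \approx 4.6667$)
$b{\left(T \right)} = \frac{7}{3}$ ($b{\left(T \right)} = 7 - \frac{14}{3} = \frac{7}{3}$)
$j{\left(D \right)} = - D$ ($j{\left(D \right)} = D - 2 D = - D$)
$u{\left(7,-22 \right)} - j{\left(b{\left(-4 \right)} \right)} = -5 - \left(-1\right) \frac{7}{3} = -5 - - \frac{7}{3} = -5 + \frac{7}{3} = - \frac{8}{3}$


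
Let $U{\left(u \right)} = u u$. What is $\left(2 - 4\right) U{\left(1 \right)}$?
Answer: $-2$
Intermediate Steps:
$U{\left(u \right)} = u^{2}$
$\left(2 - 4\right) U{\left(1 \right)} = \left(2 - 4\right) 1^{2} = \left(-2\right) 1 = -2$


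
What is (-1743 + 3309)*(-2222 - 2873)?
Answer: -7978770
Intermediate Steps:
(-1743 + 3309)*(-2222 - 2873) = 1566*(-5095) = -7978770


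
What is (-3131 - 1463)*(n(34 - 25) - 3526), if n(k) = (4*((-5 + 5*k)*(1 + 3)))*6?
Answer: -1442516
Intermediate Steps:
n(k) = -480 + 480*k (n(k) = (4*((-5 + 5*k)*4))*6 = (4*(-20 + 20*k))*6 = (-80 + 80*k)*6 = -480 + 480*k)
(-3131 - 1463)*(n(34 - 25) - 3526) = (-3131 - 1463)*((-480 + 480*(34 - 25)) - 3526) = -4594*((-480 + 480*9) - 3526) = -4594*((-480 + 4320) - 3526) = -4594*(3840 - 3526) = -4594*314 = -1442516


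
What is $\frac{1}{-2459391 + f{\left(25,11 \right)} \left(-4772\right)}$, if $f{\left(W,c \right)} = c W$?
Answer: $- \frac{1}{3771691} \approx -2.6513 \cdot 10^{-7}$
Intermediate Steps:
$f{\left(W,c \right)} = W c$
$\frac{1}{-2459391 + f{\left(25,11 \right)} \left(-4772\right)} = \frac{1}{-2459391 + 25 \cdot 11 \left(-4772\right)} = \frac{1}{-2459391 + 275 \left(-4772\right)} = \frac{1}{-2459391 - 1312300} = \frac{1}{-3771691} = - \frac{1}{3771691}$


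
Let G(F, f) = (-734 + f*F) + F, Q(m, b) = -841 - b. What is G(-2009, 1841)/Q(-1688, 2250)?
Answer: 3701312/3091 ≈ 1197.4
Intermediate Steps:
G(F, f) = -734 + F + F*f (G(F, f) = (-734 + F*f) + F = -734 + F + F*f)
G(-2009, 1841)/Q(-1688, 2250) = (-734 - 2009 - 2009*1841)/(-841 - 1*2250) = (-734 - 2009 - 3698569)/(-841 - 2250) = -3701312/(-3091) = -3701312*(-1/3091) = 3701312/3091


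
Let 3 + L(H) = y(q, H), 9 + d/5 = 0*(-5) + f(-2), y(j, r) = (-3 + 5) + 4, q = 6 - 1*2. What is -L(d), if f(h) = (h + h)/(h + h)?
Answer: -3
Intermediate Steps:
q = 4 (q = 6 - 2 = 4)
f(h) = 1 (f(h) = (2*h)/((2*h)) = (2*h)*(1/(2*h)) = 1)
y(j, r) = 6 (y(j, r) = 2 + 4 = 6)
d = -40 (d = -45 + 5*(0*(-5) + 1) = -45 + 5*(0 + 1) = -45 + 5*1 = -45 + 5 = -40)
L(H) = 3 (L(H) = -3 + 6 = 3)
-L(d) = -1*3 = -3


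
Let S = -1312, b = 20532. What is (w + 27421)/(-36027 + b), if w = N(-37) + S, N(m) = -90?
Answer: -8673/5165 ≈ -1.6792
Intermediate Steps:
w = -1402 (w = -90 - 1312 = -1402)
(w + 27421)/(-36027 + b) = (-1402 + 27421)/(-36027 + 20532) = 26019/(-15495) = 26019*(-1/15495) = -8673/5165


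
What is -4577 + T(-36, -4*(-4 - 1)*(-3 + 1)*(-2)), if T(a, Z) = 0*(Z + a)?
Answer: -4577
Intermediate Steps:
T(a, Z) = 0
-4577 + T(-36, -4*(-4 - 1)*(-3 + 1)*(-2)) = -4577 + 0 = -4577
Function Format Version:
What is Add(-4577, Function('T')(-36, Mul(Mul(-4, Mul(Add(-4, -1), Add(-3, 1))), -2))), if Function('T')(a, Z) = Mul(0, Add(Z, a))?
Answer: -4577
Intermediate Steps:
Function('T')(a, Z) = 0
Add(-4577, Function('T')(-36, Mul(Mul(-4, Mul(Add(-4, -1), Add(-3, 1))), -2))) = Add(-4577, 0) = -4577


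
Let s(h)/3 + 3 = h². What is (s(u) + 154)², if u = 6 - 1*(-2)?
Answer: 113569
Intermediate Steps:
u = 8 (u = 6 + 2 = 8)
s(h) = -9 + 3*h²
(s(u) + 154)² = ((-9 + 3*8²) + 154)² = ((-9 + 3*64) + 154)² = ((-9 + 192) + 154)² = (183 + 154)² = 337² = 113569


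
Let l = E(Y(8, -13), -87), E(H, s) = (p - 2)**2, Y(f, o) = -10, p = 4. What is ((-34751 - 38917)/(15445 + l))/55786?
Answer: -5262/61559851 ≈ -8.5478e-5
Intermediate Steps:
E(H, s) = 4 (E(H, s) = (4 - 2)**2 = 2**2 = 4)
l = 4
((-34751 - 38917)/(15445 + l))/55786 = ((-34751 - 38917)/(15445 + 4))/55786 = -73668/15449*(1/55786) = -73668*1/15449*(1/55786) = -10524/2207*1/55786 = -5262/61559851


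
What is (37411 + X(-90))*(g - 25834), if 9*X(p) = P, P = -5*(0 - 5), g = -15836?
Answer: -1559032120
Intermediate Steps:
P = 25 (P = -5*(-5) = 25)
X(p) = 25/9 (X(p) = (⅑)*25 = 25/9)
(37411 + X(-90))*(g - 25834) = (37411 + 25/9)*(-15836 - 25834) = (336724/9)*(-41670) = -1559032120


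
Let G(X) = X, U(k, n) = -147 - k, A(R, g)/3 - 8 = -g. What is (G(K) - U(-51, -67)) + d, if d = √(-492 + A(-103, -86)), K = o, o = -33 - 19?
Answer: 44 + I*√210 ≈ 44.0 + 14.491*I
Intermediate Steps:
o = -52
A(R, g) = 24 - 3*g (A(R, g) = 24 + 3*(-g) = 24 - 3*g)
K = -52
d = I*√210 (d = √(-492 + (24 - 3*(-86))) = √(-492 + (24 + 258)) = √(-492 + 282) = √(-210) = I*√210 ≈ 14.491*I)
(G(K) - U(-51, -67)) + d = (-52 - (-147 - 1*(-51))) + I*√210 = (-52 - (-147 + 51)) + I*√210 = (-52 - 1*(-96)) + I*√210 = (-52 + 96) + I*√210 = 44 + I*√210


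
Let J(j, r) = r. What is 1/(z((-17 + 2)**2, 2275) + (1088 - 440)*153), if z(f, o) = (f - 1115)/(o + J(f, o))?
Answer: 455/45110431 ≈ 1.0086e-5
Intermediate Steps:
z(f, o) = (-1115 + f)/(2*o) (z(f, o) = (f - 1115)/(o + o) = (-1115 + f)/((2*o)) = (-1115 + f)*(1/(2*o)) = (-1115 + f)/(2*o))
1/(z((-17 + 2)**2, 2275) + (1088 - 440)*153) = 1/((1/2)*(-1115 + (-17 + 2)**2)/2275 + (1088 - 440)*153) = 1/((1/2)*(1/2275)*(-1115 + (-15)**2) + 648*153) = 1/((1/2)*(1/2275)*(-1115 + 225) + 99144) = 1/((1/2)*(1/2275)*(-890) + 99144) = 1/(-89/455 + 99144) = 1/(45110431/455) = 455/45110431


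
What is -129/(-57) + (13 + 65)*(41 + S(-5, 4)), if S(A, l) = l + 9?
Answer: 80071/19 ≈ 4214.3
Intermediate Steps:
S(A, l) = 9 + l
-129/(-57) + (13 + 65)*(41 + S(-5, 4)) = -129/(-57) + (13 + 65)*(41 + (9 + 4)) = -1/57*(-129) + 78*(41 + 13) = 43/19 + 78*54 = 43/19 + 4212 = 80071/19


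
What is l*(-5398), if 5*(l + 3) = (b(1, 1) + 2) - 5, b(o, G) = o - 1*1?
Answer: 97164/5 ≈ 19433.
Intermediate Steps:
b(o, G) = -1 + o (b(o, G) = o - 1 = -1 + o)
l = -18/5 (l = -3 + (((-1 + 1) + 2) - 5)/5 = -3 + ((0 + 2) - 5)/5 = -3 + (2 - 5)/5 = -3 + (⅕)*(-3) = -3 - ⅗ = -18/5 ≈ -3.6000)
l*(-5398) = -18/5*(-5398) = 97164/5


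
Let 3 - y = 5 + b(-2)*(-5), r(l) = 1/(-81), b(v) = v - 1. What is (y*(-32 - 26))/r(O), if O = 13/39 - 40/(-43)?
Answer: -79866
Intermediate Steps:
b(v) = -1 + v
O = 163/129 (O = 13*(1/39) - 40*(-1/43) = ⅓ + 40/43 = 163/129 ≈ 1.2636)
r(l) = -1/81
y = -17 (y = 3 - (5 + (-1 - 2)*(-5)) = 3 - (5 - 3*(-5)) = 3 - (5 + 15) = 3 - 1*20 = 3 - 20 = -17)
(y*(-32 - 26))/r(O) = (-17*(-32 - 26))/(-1/81) = -17*(-58)*(-81) = 986*(-81) = -79866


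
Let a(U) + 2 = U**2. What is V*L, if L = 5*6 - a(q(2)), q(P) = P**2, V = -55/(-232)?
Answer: 110/29 ≈ 3.7931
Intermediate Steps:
V = 55/232 (V = -55*(-1/232) = 55/232 ≈ 0.23707)
a(U) = -2 + U**2
L = 16 (L = 5*6 - (-2 + (2**2)**2) = 30 - (-2 + 4**2) = 30 - (-2 + 16) = 30 - 1*14 = 30 - 14 = 16)
V*L = (55/232)*16 = 110/29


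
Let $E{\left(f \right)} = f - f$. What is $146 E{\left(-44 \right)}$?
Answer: $0$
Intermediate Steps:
$E{\left(f \right)} = 0$
$146 E{\left(-44 \right)} = 146 \cdot 0 = 0$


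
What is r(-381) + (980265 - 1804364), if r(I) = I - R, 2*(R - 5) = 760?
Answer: -824865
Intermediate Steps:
R = 385 (R = 5 + (½)*760 = 5 + 380 = 385)
r(I) = -385 + I (r(I) = I - 1*385 = I - 385 = -385 + I)
r(-381) + (980265 - 1804364) = (-385 - 381) + (980265 - 1804364) = -766 - 824099 = -824865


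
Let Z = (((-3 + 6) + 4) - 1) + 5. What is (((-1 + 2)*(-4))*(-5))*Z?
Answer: 220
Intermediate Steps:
Z = 11 (Z = ((3 + 4) - 1) + 5 = (7 - 1) + 5 = 6 + 5 = 11)
(((-1 + 2)*(-4))*(-5))*Z = (((-1 + 2)*(-4))*(-5))*11 = ((1*(-4))*(-5))*11 = -4*(-5)*11 = 20*11 = 220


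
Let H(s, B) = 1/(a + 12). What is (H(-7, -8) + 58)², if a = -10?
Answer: 13689/4 ≈ 3422.3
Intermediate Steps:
H(s, B) = ½ (H(s, B) = 1/(-10 + 12) = 1/2 = ½)
(H(-7, -8) + 58)² = (½ + 58)² = (117/2)² = 13689/4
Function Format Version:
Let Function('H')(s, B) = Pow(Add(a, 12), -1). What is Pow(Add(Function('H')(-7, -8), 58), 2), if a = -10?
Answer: Rational(13689, 4) ≈ 3422.3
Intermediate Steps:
Function('H')(s, B) = Rational(1, 2) (Function('H')(s, B) = Pow(Add(-10, 12), -1) = Pow(2, -1) = Rational(1, 2))
Pow(Add(Function('H')(-7, -8), 58), 2) = Pow(Add(Rational(1, 2), 58), 2) = Pow(Rational(117, 2), 2) = Rational(13689, 4)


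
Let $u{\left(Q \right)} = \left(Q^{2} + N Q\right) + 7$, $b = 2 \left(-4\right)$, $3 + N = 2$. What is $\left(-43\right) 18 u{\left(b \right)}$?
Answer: $-61146$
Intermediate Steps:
$N = -1$ ($N = -3 + 2 = -1$)
$b = -8$
$u{\left(Q \right)} = 7 + Q^{2} - Q$ ($u{\left(Q \right)} = \left(Q^{2} - Q\right) + 7 = 7 + Q^{2} - Q$)
$\left(-43\right) 18 u{\left(b \right)} = \left(-43\right) 18 \left(7 + \left(-8\right)^{2} - -8\right) = - 774 \left(7 + 64 + 8\right) = \left(-774\right) 79 = -61146$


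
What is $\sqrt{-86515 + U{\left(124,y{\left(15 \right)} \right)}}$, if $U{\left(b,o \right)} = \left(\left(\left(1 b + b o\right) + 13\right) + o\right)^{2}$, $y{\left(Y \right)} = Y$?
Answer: $9 \sqrt{48909} \approx 1990.4$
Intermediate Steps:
$U{\left(b,o \right)} = \left(13 + b + o + b o\right)^{2}$ ($U{\left(b,o \right)} = \left(\left(\left(b + b o\right) + 13\right) + o\right)^{2} = \left(\left(13 + b + b o\right) + o\right)^{2} = \left(13 + b + o + b o\right)^{2}$)
$\sqrt{-86515 + U{\left(124,y{\left(15 \right)} \right)}} = \sqrt{-86515 + \left(13 + 124 + 15 + 124 \cdot 15\right)^{2}} = \sqrt{-86515 + \left(13 + 124 + 15 + 1860\right)^{2}} = \sqrt{-86515 + 2012^{2}} = \sqrt{-86515 + 4048144} = \sqrt{3961629} = 9 \sqrt{48909}$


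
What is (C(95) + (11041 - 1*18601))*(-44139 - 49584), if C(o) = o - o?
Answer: 708545880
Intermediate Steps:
C(o) = 0
(C(95) + (11041 - 1*18601))*(-44139 - 49584) = (0 + (11041 - 1*18601))*(-44139 - 49584) = (0 + (11041 - 18601))*(-93723) = (0 - 7560)*(-93723) = -7560*(-93723) = 708545880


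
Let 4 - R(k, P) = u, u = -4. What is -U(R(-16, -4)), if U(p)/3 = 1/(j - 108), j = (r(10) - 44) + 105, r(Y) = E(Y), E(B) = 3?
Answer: 3/44 ≈ 0.068182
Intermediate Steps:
R(k, P) = 8 (R(k, P) = 4 - 1*(-4) = 4 + 4 = 8)
r(Y) = 3
j = 64 (j = (3 - 44) + 105 = -41 + 105 = 64)
U(p) = -3/44 (U(p) = 3/(64 - 108) = 3/(-44) = 3*(-1/44) = -3/44)
-U(R(-16, -4)) = -1*(-3/44) = 3/44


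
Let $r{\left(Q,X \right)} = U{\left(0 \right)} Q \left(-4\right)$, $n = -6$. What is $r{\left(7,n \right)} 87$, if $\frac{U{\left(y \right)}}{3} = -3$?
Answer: $21924$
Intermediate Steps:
$U{\left(y \right)} = -9$ ($U{\left(y \right)} = 3 \left(-3\right) = -9$)
$r{\left(Q,X \right)} = 36 Q$ ($r{\left(Q,X \right)} = - 9 Q \left(-4\right) = 36 Q$)
$r{\left(7,n \right)} 87 = 36 \cdot 7 \cdot 87 = 252 \cdot 87 = 21924$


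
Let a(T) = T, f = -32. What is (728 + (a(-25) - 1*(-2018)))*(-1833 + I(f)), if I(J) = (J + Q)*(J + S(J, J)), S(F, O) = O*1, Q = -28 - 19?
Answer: 8769783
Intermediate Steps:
Q = -47
S(F, O) = O
I(J) = 2*J*(-47 + J) (I(J) = (J - 47)*(J + J) = (-47 + J)*(2*J) = 2*J*(-47 + J))
(728 + (a(-25) - 1*(-2018)))*(-1833 + I(f)) = (728 + (-25 - 1*(-2018)))*(-1833 + 2*(-32)*(-47 - 32)) = (728 + (-25 + 2018))*(-1833 + 2*(-32)*(-79)) = (728 + 1993)*(-1833 + 5056) = 2721*3223 = 8769783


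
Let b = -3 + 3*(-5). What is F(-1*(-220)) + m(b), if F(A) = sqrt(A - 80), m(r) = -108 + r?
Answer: -126 + 2*sqrt(35) ≈ -114.17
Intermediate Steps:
b = -18 (b = -3 - 15 = -18)
F(A) = sqrt(-80 + A)
F(-1*(-220)) + m(b) = sqrt(-80 - 1*(-220)) + (-108 - 18) = sqrt(-80 + 220) - 126 = sqrt(140) - 126 = 2*sqrt(35) - 126 = -126 + 2*sqrt(35)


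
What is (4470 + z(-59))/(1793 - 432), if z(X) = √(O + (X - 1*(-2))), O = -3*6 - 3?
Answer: 4470/1361 + I*√78/1361 ≈ 3.2844 + 0.0064892*I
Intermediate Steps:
O = -21 (O = -18 - 3 = -21)
z(X) = √(-19 + X) (z(X) = √(-21 + (X - 1*(-2))) = √(-21 + (X + 2)) = √(-21 + (2 + X)) = √(-19 + X))
(4470 + z(-59))/(1793 - 432) = (4470 + √(-19 - 59))/(1793 - 432) = (4470 + √(-78))/1361 = (4470 + I*√78)*(1/1361) = 4470/1361 + I*√78/1361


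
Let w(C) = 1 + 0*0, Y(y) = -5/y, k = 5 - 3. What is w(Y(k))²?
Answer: 1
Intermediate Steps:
k = 2
w(C) = 1 (w(C) = 1 + 0 = 1)
w(Y(k))² = 1² = 1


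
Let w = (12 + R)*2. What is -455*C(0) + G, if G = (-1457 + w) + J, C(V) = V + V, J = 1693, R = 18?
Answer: 296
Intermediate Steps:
C(V) = 2*V
w = 60 (w = (12 + 18)*2 = 30*2 = 60)
G = 296 (G = (-1457 + 60) + 1693 = -1397 + 1693 = 296)
-455*C(0) + G = -910*0 + 296 = -455*0 + 296 = 0 + 296 = 296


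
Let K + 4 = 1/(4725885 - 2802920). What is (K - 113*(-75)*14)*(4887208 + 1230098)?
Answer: 1395676243220996646/1922965 ≈ 7.2579e+11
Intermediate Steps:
K = -7691859/1922965 (K = -4 + 1/(4725885 - 2802920) = -4 + 1/1922965 = -7691859/1922965 ≈ -4.0000)
(K - 113*(-75)*14)*(4887208 + 1230098) = (-7691859/1922965 - 113*(-75)*14)*(4887208 + 1230098) = (-7691859/1922965 + 8475*14)*6117306 = (-7691859/1922965 + 118650)*6117306 = (228152105391/1922965)*6117306 = 1395676243220996646/1922965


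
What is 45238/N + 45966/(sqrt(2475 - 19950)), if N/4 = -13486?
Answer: -22619/26972 - 15322*I*sqrt(699)/1165 ≈ -0.83861 - 347.72*I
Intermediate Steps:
N = -53944 (N = 4*(-13486) = -53944)
45238/N + 45966/(sqrt(2475 - 19950)) = 45238/(-53944) + 45966/(sqrt(2475 - 19950)) = 45238*(-1/53944) + 45966/(sqrt(-17475)) = -22619/26972 + 45966/((5*I*sqrt(699))) = -22619/26972 + 45966*(-I*sqrt(699)/3495) = -22619/26972 - 15322*I*sqrt(699)/1165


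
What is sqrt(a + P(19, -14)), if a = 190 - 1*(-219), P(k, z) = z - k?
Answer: 2*sqrt(94) ≈ 19.391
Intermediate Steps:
a = 409 (a = 190 + 219 = 409)
sqrt(a + P(19, -14)) = sqrt(409 + (-14 - 1*19)) = sqrt(409 + (-14 - 19)) = sqrt(409 - 33) = sqrt(376) = 2*sqrt(94)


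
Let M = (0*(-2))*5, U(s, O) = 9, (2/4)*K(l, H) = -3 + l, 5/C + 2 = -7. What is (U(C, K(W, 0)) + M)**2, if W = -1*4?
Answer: 81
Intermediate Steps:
C = -5/9 (C = 5/(-2 - 7) = 5/(-9) = 5*(-1/9) = -5/9 ≈ -0.55556)
W = -4
K(l, H) = -6 + 2*l (K(l, H) = 2*(-3 + l) = -6 + 2*l)
M = 0 (M = 0*5 = 0)
(U(C, K(W, 0)) + M)**2 = (9 + 0)**2 = 9**2 = 81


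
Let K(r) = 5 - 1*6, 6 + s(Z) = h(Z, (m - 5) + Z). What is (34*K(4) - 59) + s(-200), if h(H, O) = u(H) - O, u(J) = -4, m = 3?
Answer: 99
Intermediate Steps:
h(H, O) = -4 - O
s(Z) = -8 - Z (s(Z) = -6 + (-4 - ((3 - 5) + Z)) = -6 + (-4 - (-2 + Z)) = -6 + (-4 + (2 - Z)) = -6 + (-2 - Z) = -8 - Z)
K(r) = -1 (K(r) = 5 - 6 = -1)
(34*K(4) - 59) + s(-200) = (34*(-1) - 59) + (-8 - 1*(-200)) = (-34 - 59) + (-8 + 200) = -93 + 192 = 99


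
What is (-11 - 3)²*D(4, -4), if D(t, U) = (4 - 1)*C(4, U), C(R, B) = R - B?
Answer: 4704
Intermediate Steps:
D(t, U) = 12 - 3*U (D(t, U) = (4 - 1)*(4 - U) = 3*(4 - U) = 12 - 3*U)
(-11 - 3)²*D(4, -4) = (-11 - 3)²*(12 - 3*(-4)) = (-14)²*(12 + 12) = 196*24 = 4704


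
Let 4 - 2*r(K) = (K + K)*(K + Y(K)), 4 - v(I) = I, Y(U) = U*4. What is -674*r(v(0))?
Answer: 52572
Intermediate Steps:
Y(U) = 4*U
v(I) = 4 - I
r(K) = 2 - 5*K² (r(K) = 2 - (K + K)*(K + 4*K)/2 = 2 - 2*K*5*K/2 = 2 - 5*K²)
-674*r(v(0)) = -674*(2 - 5*(4 - 1*0)²) = -674*(2 - 5*(4 + 0)²) = -674*(2 - 5*4²) = -674*(2 - 5*16) = -674*(2 - 80) = -674*(-78) = 52572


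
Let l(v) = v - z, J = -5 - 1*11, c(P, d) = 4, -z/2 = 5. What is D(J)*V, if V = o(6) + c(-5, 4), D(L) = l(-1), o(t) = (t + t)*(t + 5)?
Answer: 1224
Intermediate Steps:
z = -10 (z = -2*5 = -10)
o(t) = 2*t*(5 + t) (o(t) = (2*t)*(5 + t) = 2*t*(5 + t))
J = -16 (J = -5 - 11 = -16)
l(v) = 10 + v (l(v) = v - 1*(-10) = v + 10 = 10 + v)
D(L) = 9 (D(L) = 10 - 1 = 9)
V = 136 (V = 2*6*(5 + 6) + 4 = 2*6*11 + 4 = 132 + 4 = 136)
D(J)*V = 9*136 = 1224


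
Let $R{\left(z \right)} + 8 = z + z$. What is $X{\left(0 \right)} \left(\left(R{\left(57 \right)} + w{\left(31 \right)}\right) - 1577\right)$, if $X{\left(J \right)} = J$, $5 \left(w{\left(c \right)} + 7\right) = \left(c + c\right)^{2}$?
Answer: $0$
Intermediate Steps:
$w{\left(c \right)} = -7 + \frac{4 c^{2}}{5}$ ($w{\left(c \right)} = -7 + \frac{\left(c + c\right)^{2}}{5} = -7 + \frac{\left(2 c\right)^{2}}{5} = -7 + \frac{4 c^{2}}{5}$)
$R{\left(z \right)} = -8 + 2 z$ ($R{\left(z \right)} = -8 + \left(z + z\right) = -8 + 2 z$)
$X{\left(0 \right)} \left(\left(R{\left(57 \right)} + w{\left(31 \right)}\right) - 1577\right) = 0 \left(\left(\left(-8 + 2 \cdot 57\right) - \left(7 - \frac{4 \cdot 31^{2}}{5}\right)\right) - 1577\right) = 0 \left(\left(\left(-8 + 114\right) + \left(-7 + \frac{4}{5} \cdot 961\right)\right) - 1577\right) = 0 \left(\left(106 + \left(-7 + \frac{3844}{5}\right)\right) - 1577\right) = 0 \left(\left(106 + \frac{3809}{5}\right) - 1577\right) = 0 \left(\frac{4339}{5} - 1577\right) = 0 \left(- \frac{3546}{5}\right) = 0$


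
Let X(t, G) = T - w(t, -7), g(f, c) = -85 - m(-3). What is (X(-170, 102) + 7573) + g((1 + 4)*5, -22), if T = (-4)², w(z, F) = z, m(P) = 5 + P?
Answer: 7672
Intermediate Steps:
T = 16
g(f, c) = -87 (g(f, c) = -85 - (5 - 3) = -85 - 1*2 = -85 - 2 = -87)
X(t, G) = 16 - t
(X(-170, 102) + 7573) + g((1 + 4)*5, -22) = ((16 - 1*(-170)) + 7573) - 87 = ((16 + 170) + 7573) - 87 = (186 + 7573) - 87 = 7759 - 87 = 7672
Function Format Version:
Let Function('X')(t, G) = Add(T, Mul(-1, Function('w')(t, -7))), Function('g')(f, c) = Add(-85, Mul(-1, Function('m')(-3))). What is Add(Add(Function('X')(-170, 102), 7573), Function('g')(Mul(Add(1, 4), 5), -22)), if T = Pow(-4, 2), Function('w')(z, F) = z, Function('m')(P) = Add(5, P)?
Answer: 7672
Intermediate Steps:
T = 16
Function('g')(f, c) = -87 (Function('g')(f, c) = Add(-85, Mul(-1, Add(5, -3))) = Add(-85, Mul(-1, 2)) = Add(-85, -2) = -87)
Function('X')(t, G) = Add(16, Mul(-1, t))
Add(Add(Function('X')(-170, 102), 7573), Function('g')(Mul(Add(1, 4), 5), -22)) = Add(Add(Add(16, Mul(-1, -170)), 7573), -87) = Add(Add(Add(16, 170), 7573), -87) = Add(Add(186, 7573), -87) = Add(7759, -87) = 7672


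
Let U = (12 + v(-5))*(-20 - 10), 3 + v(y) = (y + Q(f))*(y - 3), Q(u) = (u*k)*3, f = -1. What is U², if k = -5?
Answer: 4536900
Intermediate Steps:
Q(u) = -15*u (Q(u) = (u*(-5))*3 = -5*u*3 = -15*u)
v(y) = -3 + (-3 + y)*(15 + y) (v(y) = -3 + (y - 15*(-1))*(y - 3) = -3 + (y + 15)*(-3 + y) = -3 + (15 + y)*(-3 + y) = -3 + (-3 + y)*(15 + y))
U = 2130 (U = (12 + (-48 + (-5)² + 12*(-5)))*(-20 - 10) = (12 + (-48 + 25 - 60))*(-30) = (12 - 83)*(-30) = -71*(-30) = 2130)
U² = 2130² = 4536900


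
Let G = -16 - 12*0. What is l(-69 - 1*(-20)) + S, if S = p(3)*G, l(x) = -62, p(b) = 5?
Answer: -142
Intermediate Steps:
G = -16 (G = -16 + 0 = -16)
S = -80 (S = 5*(-16) = -80)
l(-69 - 1*(-20)) + S = -62 - 80 = -142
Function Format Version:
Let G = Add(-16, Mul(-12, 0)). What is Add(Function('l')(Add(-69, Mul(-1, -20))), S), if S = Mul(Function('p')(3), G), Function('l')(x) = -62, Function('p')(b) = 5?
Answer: -142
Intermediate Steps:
G = -16 (G = Add(-16, 0) = -16)
S = -80 (S = Mul(5, -16) = -80)
Add(Function('l')(Add(-69, Mul(-1, -20))), S) = Add(-62, -80) = -142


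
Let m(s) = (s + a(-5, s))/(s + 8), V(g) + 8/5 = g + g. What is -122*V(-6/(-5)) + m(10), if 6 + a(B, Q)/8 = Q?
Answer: -1429/15 ≈ -95.267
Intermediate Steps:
a(B, Q) = -48 + 8*Q
V(g) = -8/5 + 2*g (V(g) = -8/5 + (g + g) = -8/5 + 2*g)
m(s) = (-48 + 9*s)/(8 + s) (m(s) = (s + (-48 + 8*s))/(s + 8) = (-48 + 9*s)/(8 + s))
-122*V(-6/(-5)) + m(10) = -122*(-8/5 + 2*(-6/(-5))) + 3*(-16 + 3*10)/(8 + 10) = -122*(-8/5 + 2*(-6*(-⅕))) + 3*(-16 + 30)/18 = -122*(-8/5 + 2*(6/5)) + 3*(1/18)*14 = -122*(-8/5 + 12/5) + 7/3 = -122*⅘ + 7/3 = -488/5 + 7/3 = -1429/15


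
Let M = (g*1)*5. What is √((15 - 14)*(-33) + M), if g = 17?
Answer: 2*√13 ≈ 7.2111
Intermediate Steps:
M = 85 (M = (17*1)*5 = 17*5 = 85)
√((15 - 14)*(-33) + M) = √((15 - 14)*(-33) + 85) = √(1*(-33) + 85) = √(-33 + 85) = √52 = 2*√13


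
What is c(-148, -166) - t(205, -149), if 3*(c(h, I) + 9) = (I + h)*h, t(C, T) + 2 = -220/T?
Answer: 6920539/447 ≈ 15482.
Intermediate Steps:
t(C, T) = -2 - 220/T
c(h, I) = -9 + h*(I + h)/3 (c(h, I) = -9 + ((I + h)*h)/3 = -9 + (h*(I + h))/3 = -9 + h*(I + h)/3)
c(-148, -166) - t(205, -149) = (-9 + (⅓)*(-148)² + (⅓)*(-166)*(-148)) - (-2 - 220/(-149)) = (-9 + (⅓)*21904 + 24568/3) - (-2 - 220*(-1/149)) = (-9 + 21904/3 + 24568/3) - (-2 + 220/149) = 46445/3 - 1*(-78/149) = 46445/3 + 78/149 = 6920539/447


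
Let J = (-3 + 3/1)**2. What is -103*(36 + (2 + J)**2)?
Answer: -4120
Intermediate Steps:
J = 0 (J = (-3 + 3*1)**2 = (-3 + 3)**2 = 0**2 = 0)
-103*(36 + (2 + J)**2) = -103*(36 + (2 + 0)**2) = -103*(36 + 2**2) = -103*(36 + 4) = -103*40 = -4120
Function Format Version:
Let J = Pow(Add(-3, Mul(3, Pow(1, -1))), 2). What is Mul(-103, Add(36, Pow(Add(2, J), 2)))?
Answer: -4120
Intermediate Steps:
J = 0 (J = Pow(Add(-3, Mul(3, 1)), 2) = Pow(Add(-3, 3), 2) = Pow(0, 2) = 0)
Mul(-103, Add(36, Pow(Add(2, J), 2))) = Mul(-103, Add(36, Pow(Add(2, 0), 2))) = Mul(-103, Add(36, Pow(2, 2))) = Mul(-103, Add(36, 4)) = Mul(-103, 40) = -4120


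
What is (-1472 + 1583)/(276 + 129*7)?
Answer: 37/393 ≈ 0.094148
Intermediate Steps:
(-1472 + 1583)/(276 + 129*7) = 111/(276 + 903) = 111/1179 = 111*(1/1179) = 37/393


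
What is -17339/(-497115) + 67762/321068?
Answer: 19626252341/79803859410 ≈ 0.24593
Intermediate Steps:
-17339/(-497115) + 67762/321068 = -17339*(-1/497115) + 67762*(1/321068) = 17339/497115 + 33881/160534 = 19626252341/79803859410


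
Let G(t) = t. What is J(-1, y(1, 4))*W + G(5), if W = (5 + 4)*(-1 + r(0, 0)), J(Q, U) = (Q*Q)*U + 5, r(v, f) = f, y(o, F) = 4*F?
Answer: -184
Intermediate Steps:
J(Q, U) = 5 + U*Q² (J(Q, U) = Q²*U + 5 = U*Q² + 5 = 5 + U*Q²)
W = -9 (W = (5 + 4)*(-1 + 0) = 9*(-1) = -9)
J(-1, y(1, 4))*W + G(5) = (5 + (4*4)*(-1)²)*(-9) + 5 = (5 + 16*1)*(-9) + 5 = (5 + 16)*(-9) + 5 = 21*(-9) + 5 = -189 + 5 = -184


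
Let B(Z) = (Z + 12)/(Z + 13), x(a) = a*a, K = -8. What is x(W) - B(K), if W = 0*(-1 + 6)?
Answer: -4/5 ≈ -0.80000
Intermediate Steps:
W = 0 (W = 0*5 = 0)
x(a) = a**2
B(Z) = (12 + Z)/(13 + Z)
x(W) - B(K) = 0**2 - (12 - 8)/(13 - 8) = 0 - 4/5 = -4/5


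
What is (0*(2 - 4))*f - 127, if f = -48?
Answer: -127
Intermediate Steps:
(0*(2 - 4))*f - 127 = (0*(2 - 4))*(-48) - 127 = (0*(-2))*(-48) - 127 = 0*(-48) - 127 = 0 - 127 = -127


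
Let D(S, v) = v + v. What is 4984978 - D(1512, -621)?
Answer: 4986220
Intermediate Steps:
D(S, v) = 2*v
4984978 - D(1512, -621) = 4984978 - 2*(-621) = 4984978 - 1*(-1242) = 4984978 + 1242 = 4986220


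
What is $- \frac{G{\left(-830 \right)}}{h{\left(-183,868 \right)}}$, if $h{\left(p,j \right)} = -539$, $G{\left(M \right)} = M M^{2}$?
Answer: $- \frac{571787000}{539} \approx -1.0608 \cdot 10^{6}$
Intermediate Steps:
$G{\left(M \right)} = M^{3}$
$- \frac{G{\left(-830 \right)}}{h{\left(-183,868 \right)}} = - \frac{\left(-830\right)^{3}}{-539} = - \frac{\left(-571787000\right) \left(-1\right)}{539} = \left(-1\right) \frac{571787000}{539} = - \frac{571787000}{539}$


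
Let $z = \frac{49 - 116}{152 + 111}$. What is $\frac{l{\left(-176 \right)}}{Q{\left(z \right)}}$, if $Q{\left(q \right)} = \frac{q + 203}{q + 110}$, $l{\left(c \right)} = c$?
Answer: $- \frac{846648}{8887} \approx -95.268$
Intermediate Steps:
$z = - \frac{67}{263} \approx -0.25475$
$Q{\left(q \right)} = \frac{203 + q}{110 + q}$
$\frac{l{\left(-176 \right)}}{Q{\left(z \right)}} = - \frac{176}{\frac{1}{110 - \frac{67}{263}} \left(203 - \frac{67}{263}\right)} = - \frac{176}{\frac{1}{\frac{28863}{263}} \cdot \frac{53322}{263}} = - \frac{176}{\frac{263}{28863} \cdot \frac{53322}{263}} = - \frac{176}{\frac{17774}{9621}} = \left(-176\right) \frac{9621}{17774} = - \frac{846648}{8887}$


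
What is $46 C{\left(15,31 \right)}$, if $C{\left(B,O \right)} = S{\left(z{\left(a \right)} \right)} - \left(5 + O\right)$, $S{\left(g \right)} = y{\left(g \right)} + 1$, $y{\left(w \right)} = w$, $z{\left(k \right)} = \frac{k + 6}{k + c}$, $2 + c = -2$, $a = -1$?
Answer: $-1656$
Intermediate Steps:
$c = -4$ ($c = -2 - 2 = -4$)
$z{\left(k \right)} = \frac{6 + k}{-4 + k}$ ($z{\left(k \right)} = \frac{k + 6}{k - 4} = \frac{6 + k}{-4 + k}$)
$S{\left(g \right)} = 1 + g$ ($S{\left(g \right)} = g + 1 = 1 + g$)
$C{\left(B,O \right)} = -5 - O$ ($C{\left(B,O \right)} = \left(1 + \frac{6 - 1}{-4 - 1}\right) - \left(5 + O\right) = \left(1 + \frac{1}{-5} \cdot 5\right) - \left(5 + O\right) = \left(1 - 1\right) - \left(5 + O\right) = 0 - \left(5 + O\right) = -5 - O$)
$46 C{\left(15,31 \right)} = 46 \left(-5 - 31\right) = 46 \left(-36\right) = -1656$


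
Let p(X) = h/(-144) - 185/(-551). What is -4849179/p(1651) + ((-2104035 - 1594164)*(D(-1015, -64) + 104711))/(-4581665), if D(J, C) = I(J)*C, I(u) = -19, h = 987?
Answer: 655138946310289407/789874464335 ≈ 8.2942e+5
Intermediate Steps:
D(J, C) = -19*C
p(X) = -172399/26448 (p(X) = 987/(-144) - 185/(-551) = 987*(-1/144) - 185*(-1/551) = -329/48 + 185/551 = -172399/26448)
-4849179/p(1651) + ((-2104035 - 1594164)*(D(-1015, -64) + 104711))/(-4581665) = -4849179/(-172399/26448) + ((-2104035 - 1594164)*(-19*(-64) + 104711))/(-4581665) = -4849179*(-26448/172399) - 3698199*(1216 + 104711)*(-1/4581665) = 128251086192/172399 - 3698199*105927*(-1/4581665) = 128251086192/172399 - 391739125473*(-1/4581665) = 128251086192/172399 + 391739125473/4581665 = 655138946310289407/789874464335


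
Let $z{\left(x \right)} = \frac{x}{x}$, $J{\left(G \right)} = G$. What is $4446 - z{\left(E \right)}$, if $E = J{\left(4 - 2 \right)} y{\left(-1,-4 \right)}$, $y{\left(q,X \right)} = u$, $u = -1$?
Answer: $4445$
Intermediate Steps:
$y{\left(q,X \right)} = -1$
$E = -2$ ($E = \left(4 - 2\right) \left(-1\right) = 2 \left(-1\right) = -2$)
$z{\left(x \right)} = 1$
$4446 - z{\left(E \right)} = 4446 - 1 = 4445$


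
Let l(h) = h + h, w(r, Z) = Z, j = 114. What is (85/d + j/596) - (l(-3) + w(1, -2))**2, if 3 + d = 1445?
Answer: -6848575/107429 ≈ -63.750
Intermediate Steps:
d = 1442 (d = -3 + 1445 = 1442)
l(h) = 2*h
(85/d + j/596) - (l(-3) + w(1, -2))**2 = (85/1442 + 114/596) - (2*(-3) - 2)**2 = (85*(1/1442) + 114*(1/596)) - (-6 - 2)**2 = (85/1442 + 57/298) - 1*(-8)**2 = 26881/107429 - 1*64 = 26881/107429 - 64 = -6848575/107429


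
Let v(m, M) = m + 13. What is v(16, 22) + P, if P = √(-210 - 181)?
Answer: 29 + I*√391 ≈ 29.0 + 19.774*I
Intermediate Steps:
P = I*√391 (P = √(-391) = I*√391 ≈ 19.774*I)
v(m, M) = 13 + m
v(16, 22) + P = (13 + 16) + I*√391 = 29 + I*√391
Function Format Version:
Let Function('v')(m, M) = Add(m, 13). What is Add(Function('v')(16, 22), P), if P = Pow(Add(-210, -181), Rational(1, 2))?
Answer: Add(29, Mul(I, Pow(391, Rational(1, 2)))) ≈ Add(29.000, Mul(19.774, I))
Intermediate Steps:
P = Mul(I, Pow(391, Rational(1, 2))) (P = Pow(-391, Rational(1, 2)) = Mul(I, Pow(391, Rational(1, 2))) ≈ Mul(19.774, I))
Function('v')(m, M) = Add(13, m)
Add(Function('v')(16, 22), P) = Add(Add(13, 16), Mul(I, Pow(391, Rational(1, 2)))) = Add(29, Mul(I, Pow(391, Rational(1, 2))))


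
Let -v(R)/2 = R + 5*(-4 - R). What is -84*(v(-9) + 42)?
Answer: -840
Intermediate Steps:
v(R) = 40 + 8*R (v(R) = -2*(R + 5*(-4 - R)) = -2*(R + (-20 - 5*R)) = -2*(-20 - 4*R) = 40 + 8*R)
-84*(v(-9) + 42) = -84*((40 + 8*(-9)) + 42) = -84*((40 - 72) + 42) = -84*(-32 + 42) = -84*10 = -840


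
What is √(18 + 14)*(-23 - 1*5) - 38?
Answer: -38 - 112*√2 ≈ -196.39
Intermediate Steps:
√(18 + 14)*(-23 - 1*5) - 38 = √32*(-23 - 5) - 38 = (4*√2)*(-28) - 38 = -112*√2 - 38 = -38 - 112*√2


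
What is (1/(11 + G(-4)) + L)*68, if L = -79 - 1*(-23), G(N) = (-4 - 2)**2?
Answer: -178908/47 ≈ -3806.6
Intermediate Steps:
G(N) = 36 (G(N) = (-6)**2 = 36)
L = -56 (L = -79 + 23 = -56)
(1/(11 + G(-4)) + L)*68 = (1/(11 + 36) - 56)*68 = (1/47 - 56)*68 = -2631/47*68 = -178908/47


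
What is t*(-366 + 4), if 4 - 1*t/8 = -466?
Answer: -1361120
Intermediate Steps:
t = 3760 (t = 32 - 8*(-466) = 32 + 3728 = 3760)
t*(-366 + 4) = 3760*(-366 + 4) = 3760*(-362) = -1361120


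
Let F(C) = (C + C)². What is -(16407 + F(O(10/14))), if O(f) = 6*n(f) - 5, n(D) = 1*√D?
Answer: -116269/7 + 240*√35/7 ≈ -16407.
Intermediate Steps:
n(D) = √D
O(f) = -5 + 6*√f (O(f) = 6*√f - 5 = -5 + 6*√f)
F(C) = 4*C² (F(C) = (2*C)² = 4*C²)
-(16407 + F(O(10/14))) = -(16407 + 4*(-5 + 6*√(10/14))²) = -(16407 + 4*(-5 + 6*√(10*(1/14)))²) = -(16407 + 4*(-5 + 6*√(5/7))²) = -(16407 + 4*(-5 + 6*(√35/7))²) = -(16407 + 4*(-5 + 6*√35/7)²) = -16407 - 4*(-5 + 6*√35/7)²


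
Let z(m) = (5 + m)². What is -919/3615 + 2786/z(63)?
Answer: 2910967/8357880 ≈ 0.34829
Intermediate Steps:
-919/3615 + 2786/z(63) = -919/3615 + 2786/((5 + 63)²) = -919*1/3615 + 2786/(68²) = -919/3615 + 2786/4624 = -919/3615 + 2786*(1/4624) = -919/3615 + 1393/2312 = 2910967/8357880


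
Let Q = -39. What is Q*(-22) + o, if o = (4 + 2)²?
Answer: 894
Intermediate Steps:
o = 36 (o = 6² = 36)
Q*(-22) + o = -39*(-22) + 36 = 858 + 36 = 894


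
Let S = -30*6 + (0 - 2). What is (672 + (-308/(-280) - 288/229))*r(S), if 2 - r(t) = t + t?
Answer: 281548977/1145 ≈ 2.4589e+5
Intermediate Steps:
S = -182 (S = -5*36 - 2 = -180 - 2 = -182)
r(t) = 2 - 2*t (r(t) = 2 - (t + t) = 2 - 2*t)
(672 + (-308/(-280) - 288/229))*r(S) = (672 + (-308/(-280) - 288/229))*(2 - 2*(-182)) = (672 + (-308*(-1/280) - 288*1/229))*(2 + 364) = (672 + (11/10 - 288/229))*366 = (672 - 361/2290)*366 = (1538519/2290)*366 = 281548977/1145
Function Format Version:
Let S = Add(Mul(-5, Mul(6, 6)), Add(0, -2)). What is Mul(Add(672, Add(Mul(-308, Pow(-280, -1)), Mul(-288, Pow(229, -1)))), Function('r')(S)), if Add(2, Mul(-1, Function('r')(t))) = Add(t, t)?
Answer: Rational(281548977, 1145) ≈ 2.4589e+5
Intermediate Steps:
S = -182 (S = Add(Mul(-5, 36), -2) = Add(-180, -2) = -182)
Function('r')(t) = Add(2, Mul(-2, t)) (Function('r')(t) = Add(2, Mul(-1, Add(t, t))) = Add(2, Mul(-1, Mul(2, t))) = Add(2, Mul(-2, t)))
Mul(Add(672, Add(Mul(-308, Pow(-280, -1)), Mul(-288, Pow(229, -1)))), Function('r')(S)) = Mul(Add(672, Add(Mul(-308, Pow(-280, -1)), Mul(-288, Pow(229, -1)))), Add(2, Mul(-2, -182))) = Mul(Add(672, Add(Mul(-308, Rational(-1, 280)), Mul(-288, Rational(1, 229)))), Add(2, 364)) = Mul(Add(672, Add(Rational(11, 10), Rational(-288, 229))), 366) = Mul(Add(672, Rational(-361, 2290)), 366) = Mul(Rational(1538519, 2290), 366) = Rational(281548977, 1145)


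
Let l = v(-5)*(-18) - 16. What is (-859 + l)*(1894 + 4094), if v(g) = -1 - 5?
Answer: -4592796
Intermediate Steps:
v(g) = -6
l = 92 (l = -6*(-18) - 16 = 108 - 16 = 92)
(-859 + l)*(1894 + 4094) = (-859 + 92)*(1894 + 4094) = -767*5988 = -4592796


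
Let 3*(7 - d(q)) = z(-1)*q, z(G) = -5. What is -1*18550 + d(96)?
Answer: -18383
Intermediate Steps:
d(q) = 7 + 5*q/3 (d(q) = 7 - (-5)*q/3 = 7 + 5*q/3)
-1*18550 + d(96) = -1*18550 + (7 + (5/3)*96) = -18550 + (7 + 160) = -18550 + 167 = -18383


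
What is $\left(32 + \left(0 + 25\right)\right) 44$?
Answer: $2508$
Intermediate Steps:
$\left(32 + \left(0 + 25\right)\right) 44 = \left(32 + 25\right) 44 = 57 \cdot 44 = 2508$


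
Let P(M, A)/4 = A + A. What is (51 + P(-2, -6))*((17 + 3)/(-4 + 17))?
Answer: 60/13 ≈ 4.6154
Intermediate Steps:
P(M, A) = 8*A (P(M, A) = 4*(A + A) = 4*(2*A) = 8*A)
(51 + P(-2, -6))*((17 + 3)/(-4 + 17)) = (51 + 8*(-6))*((17 + 3)/(-4 + 17)) = (51 - 48)*(20/13) = 3*(20*(1/13)) = 3*(20/13) = 60/13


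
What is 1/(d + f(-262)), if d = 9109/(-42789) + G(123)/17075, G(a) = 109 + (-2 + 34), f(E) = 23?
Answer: 730622175/16654807099 ≈ 0.043869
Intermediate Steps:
G(a) = 141 (G(a) = 109 + 32 = 141)
d = -149502926/730622175 (d = 9109/(-42789) + 141/17075 = 9109*(-1/42789) + 141*(1/17075) = -9109/42789 + 141/17075 = -149502926/730622175 ≈ -0.20462)
1/(d + f(-262)) = 1/(-149502926/730622175 + 23) = 1/(16654807099/730622175) = 730622175/16654807099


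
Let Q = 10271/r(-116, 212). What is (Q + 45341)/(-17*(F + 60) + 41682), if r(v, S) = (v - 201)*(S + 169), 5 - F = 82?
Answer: 5476139686/5069131467 ≈ 1.0803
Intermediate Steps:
F = -77 (F = 5 - 1*82 = 5 - 82 = -77)
r(v, S) = (-201 + v)*(169 + S)
Q = -10271/120777 (Q = 10271/(-33969 - 201*212 + 169*(-116) + 212*(-116)) = 10271/(-33969 - 42612 - 19604 - 24592) = 10271/(-120777) = 10271*(-1/120777) = -10271/120777 ≈ -0.085041)
(Q + 45341)/(-17*(F + 60) + 41682) = (-10271/120777 + 45341)/(-17*(-77 + 60) + 41682) = 5476139686/(120777*(-17*(-17) + 41682)) = 5476139686/(120777*(289 + 41682)) = (5476139686/120777)/41971 = (5476139686/120777)*(1/41971) = 5476139686/5069131467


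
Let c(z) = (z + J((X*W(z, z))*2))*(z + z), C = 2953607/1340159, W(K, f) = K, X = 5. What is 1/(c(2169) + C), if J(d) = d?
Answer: 1340159/138706917787985 ≈ 9.6618e-9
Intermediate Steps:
C = 2953607/1340159 (C = 2953607*(1/1340159) = 2953607/1340159 ≈ 2.2039)
c(z) = 22*z² (c(z) = (z + (5*z)*2)*(z + z) = (z + 10*z)*(2*z) = (11*z)*(2*z) = 22*z²)
1/(c(2169) + C) = 1/(22*2169² + 2953607/1340159) = 1/(22*4704561 + 2953607/1340159) = 1/(103500342 + 2953607/1340159) = 1/(138706917787985/1340159) = 1340159/138706917787985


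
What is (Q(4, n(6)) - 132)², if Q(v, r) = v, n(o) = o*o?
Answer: 16384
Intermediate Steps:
n(o) = o²
(Q(4, n(6)) - 132)² = (4 - 132)² = (-128)² = 16384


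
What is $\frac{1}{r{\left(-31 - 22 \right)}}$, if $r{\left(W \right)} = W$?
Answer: $- \frac{1}{53} \approx -0.018868$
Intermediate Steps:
$\frac{1}{r{\left(-31 - 22 \right)}} = \frac{1}{-31 - 22} = \frac{1}{-53} = - \frac{1}{53}$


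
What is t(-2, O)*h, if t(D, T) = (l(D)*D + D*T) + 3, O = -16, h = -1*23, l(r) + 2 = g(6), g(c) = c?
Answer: -621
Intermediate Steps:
l(r) = 4 (l(r) = -2 + 6 = 4)
h = -23
t(D, T) = 3 + 4*D + D*T (t(D, T) = (4*D + D*T) + 3 = 3 + 4*D + D*T)
t(-2, O)*h = (3 + 4*(-2) - 2*(-16))*(-23) = (3 - 8 + 32)*(-23) = 27*(-23) = -621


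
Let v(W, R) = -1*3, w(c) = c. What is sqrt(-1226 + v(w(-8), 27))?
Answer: I*sqrt(1229) ≈ 35.057*I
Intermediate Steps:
v(W, R) = -3
sqrt(-1226 + v(w(-8), 27)) = sqrt(-1226 - 3) = sqrt(-1229) = I*sqrt(1229)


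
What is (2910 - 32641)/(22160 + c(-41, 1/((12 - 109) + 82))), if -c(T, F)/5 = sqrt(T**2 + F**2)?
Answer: -228059640/169969699 - 6861*sqrt(378226)/339939398 ≈ -1.3542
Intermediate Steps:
c(T, F) = -5*sqrt(F**2 + T**2) (c(T, F) = -5*sqrt(T**2 + F**2) = -5*sqrt(F**2 + T**2))
(2910 - 32641)/(22160 + c(-41, 1/((12 - 109) + 82))) = (2910 - 32641)/(22160 - 5*sqrt((1/((12 - 109) + 82))**2 + (-41)**2)) = -29731/(22160 - 5*sqrt((1/(-97 + 82))**2 + 1681)) = -29731/(22160 - 5*sqrt((1/(-15))**2 + 1681)) = -29731/(22160 - 5*sqrt((-1/15)**2 + 1681)) = -29731/(22160 - 5*sqrt(1/225 + 1681)) = -29731/(22160 - sqrt(378226)/3)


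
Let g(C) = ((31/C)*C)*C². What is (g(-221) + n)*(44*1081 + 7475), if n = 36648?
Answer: 85350023041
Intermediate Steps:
g(C) = 31*C²
(g(-221) + n)*(44*1081 + 7475) = (31*(-221)² + 36648)*(44*1081 + 7475) = (31*48841 + 36648)*(47564 + 7475) = (1514071 + 36648)*55039 = 1550719*55039 = 85350023041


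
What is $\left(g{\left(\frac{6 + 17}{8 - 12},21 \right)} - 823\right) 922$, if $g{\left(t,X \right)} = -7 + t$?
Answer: $- \frac{1541123}{2} \approx -7.7056 \cdot 10^{5}$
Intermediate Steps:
$\left(g{\left(\frac{6 + 17}{8 - 12},21 \right)} - 823\right) 922 = \left(\left(-7 + \frac{6 + 17}{8 - 12}\right) - 823\right) 922 = \left(\left(-7 + \frac{23}{-4}\right) - 823\right) 922 = \left(\left(-7 + 23 \left(- \frac{1}{4}\right)\right) - 823\right) 922 = \left(\left(-7 - \frac{23}{4}\right) - 823\right) 922 = \left(- \frac{51}{4} - 823\right) 922 = \left(- \frac{3343}{4}\right) 922 = - \frac{1541123}{2}$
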